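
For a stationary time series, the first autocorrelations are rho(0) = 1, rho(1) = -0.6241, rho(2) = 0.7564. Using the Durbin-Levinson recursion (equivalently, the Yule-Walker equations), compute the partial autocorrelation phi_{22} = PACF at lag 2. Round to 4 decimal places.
\phi_{22} = 0.6010

The PACF at lag k is phi_{kk}, the last component of the solution
to the Yule-Walker system G_k phi = r_k where
  (G_k)_{ij} = rho(|i - j|), (r_k)_i = rho(i), i,j = 1..k.
Equivalently, Durbin-Levinson gives phi_{kk} iteratively:
  phi_{11} = rho(1)
  phi_{kk} = [rho(k) - sum_{j=1..k-1} phi_{k-1,j} rho(k-j)]
            / [1 - sum_{j=1..k-1} phi_{k-1,j} rho(j)],
  phi_{k,j} = phi_{k-1,j} - phi_{kk} phi_{k-1,k-j},  j = 1..k-1.
Step k = 1:
  phi_11 = rho(1) = -0.6241.
Step k = 2:
  phi_22 = [rho(2) - phi_11 rho(1)] / [1 - phi_11 rho(1)] = [0.7564 - (-0.6241)(-0.6241)] / [1 - (-0.6241)(-0.6241)]
         = 0.36689919 / 0.61049919 = 0.601.
Therefore phi_{22} = 0.6010.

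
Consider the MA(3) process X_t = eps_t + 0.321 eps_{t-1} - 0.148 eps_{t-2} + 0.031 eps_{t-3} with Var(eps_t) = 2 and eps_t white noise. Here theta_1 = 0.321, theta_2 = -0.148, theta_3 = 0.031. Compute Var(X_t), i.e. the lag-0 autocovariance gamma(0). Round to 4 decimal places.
\gamma(0) = 2.2518

For an MA(q) process X_t = eps_t + sum_i theta_i eps_{t-i} with
Var(eps_t) = sigma^2, the variance is
  gamma(0) = sigma^2 * (1 + sum_i theta_i^2).
  sum_i theta_i^2 = (0.321)^2 + (-0.148)^2 + (0.031)^2 = 0.103041 + 0.021904 + 0.000961 = 0.125906.
  gamma(0) = 2 * (1 + 0.125906) = 2 * 1.125906 = 2.251812, which rounds to 2.2518.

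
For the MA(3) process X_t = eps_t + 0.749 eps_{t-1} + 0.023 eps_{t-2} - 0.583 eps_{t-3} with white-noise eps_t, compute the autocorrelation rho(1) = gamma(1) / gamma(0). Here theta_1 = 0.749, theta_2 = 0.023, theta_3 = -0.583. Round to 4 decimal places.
\rho(1) = 0.3959

For an MA(q) process with theta_0 = 1, the autocovariance is
  gamma(k) = sigma^2 * sum_{i=0..q-k} theta_i * theta_{i+k},
and rho(k) = gamma(k) / gamma(0). Sigma^2 cancels.
  numerator   = (1)*(0.749) + (0.749)*(0.023) + (0.023)*(-0.583) = 0.752818.
  denominator = (1)^2 + (0.749)^2 + (0.023)^2 + (-0.583)^2 = 1.901419.
  rho(1) = 0.752818 / 1.901419 = 0.3959.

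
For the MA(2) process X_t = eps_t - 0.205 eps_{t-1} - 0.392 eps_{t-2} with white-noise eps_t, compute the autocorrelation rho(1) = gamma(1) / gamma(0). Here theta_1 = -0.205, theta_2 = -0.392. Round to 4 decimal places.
\rho(1) = -0.1042

For an MA(q) process with theta_0 = 1, the autocovariance is
  gamma(k) = sigma^2 * sum_{i=0..q-k} theta_i * theta_{i+k},
and rho(k) = gamma(k) / gamma(0). Sigma^2 cancels.
  numerator   = (1)*(-0.205) + (-0.205)*(-0.392) = -0.12464.
  denominator = (1)^2 + (-0.205)^2 + (-0.392)^2 = 1.195689.
  rho(1) = -0.12464 / 1.195689 = -0.1042.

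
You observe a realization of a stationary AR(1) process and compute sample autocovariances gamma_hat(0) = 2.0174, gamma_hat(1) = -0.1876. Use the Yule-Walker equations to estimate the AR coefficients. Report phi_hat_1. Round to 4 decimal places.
\hat\phi_{1} = -0.0930

The Yule-Walker equations for an AR(p) process read, in matrix form,
  Gamma_p phi = r_p,   with   (Gamma_p)_{ij} = gamma(|i - j|),
                       (r_p)_i = gamma(i),   i,j = 1..p.
Substitute the sample gammas (Toeplitz matrix and right-hand side of size 1):
  Gamma_p = [[2.0174]]
  r_p     = [-0.1876]
With p = 1 this is the single equation gamma(0) phi_1 = gamma(1):
  phi_hat_1 = gamma(1) / gamma(0) = -0.1876 / 2.0174 = -0.0930.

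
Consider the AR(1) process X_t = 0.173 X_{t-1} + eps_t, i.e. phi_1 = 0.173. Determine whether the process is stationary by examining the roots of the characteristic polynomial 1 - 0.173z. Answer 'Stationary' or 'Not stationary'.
\text{Stationary}

The AR(p) characteristic polynomial is P(z) = 1 - 0.173z.
Stationarity requires all roots to lie outside the unit circle, i.e. |z| > 1 for every root.
This is linear in z: 1 + (-0.173) z = 0  =>  z = -1/(-0.173) = 5.780347,  |z| = 5.780347.
Moduli of all roots: 5.7803.
All moduli strictly greater than 1? Yes.
Verdict: Stationary.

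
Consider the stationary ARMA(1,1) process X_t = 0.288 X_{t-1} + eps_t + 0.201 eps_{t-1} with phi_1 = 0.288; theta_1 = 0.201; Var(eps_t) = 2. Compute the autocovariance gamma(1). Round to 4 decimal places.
\gamma(1) = 1.1282

Multiply the model equation by X_{t-k} and take expectations. With theta_0 = psi_0 = 1 and psi_j the MA(infinity) weights, this gives
  gamma(k) - sum_i phi_i gamma(k-i) = c_k,
  c_k = sigma^2 * sum_{j=k..q} theta_j psi_{j-k}   (c_k = 0 for k > q),
using gamma(-m) = gamma(m).
psi-weights needed (psi_j = theta_j + sum_i phi_i psi_{j-i}):
  psi_1 = theta_1 + phi_1 = 0.201 + (0.288) = 0.489
Right-hand sides:
  c_0 = sigma^2 (1 + theta_1 psi_1) = 2 * (1 + (0.201)(0.489)) = 2 * 1.098289 = 2.196578
  c_1 = sigma^2 theta_1 = 2 * (0.201) = 0.402
  c_2 = 0
Equations for k = 0 and k = 1 (AR order 1):
  gamma(0) = phi_1 gamma(1) + c_0
  gamma(1) = phi_1 gamma(0) + c_1
Substituting the second into the first: gamma(0) (1 - phi_1^2) = c_0 + phi_1 c_1, so
  gamma(0) = (c_0 + phi_1 c_1) / (1 - phi_1^2) = (2.196578 + (0.288)(0.402)) / (1 - (0.288)^2) = 2.312354 / 0.917056 = 2.521497.
  gamma(1) = phi_1 gamma(0) + c_1 = (0.288)(2.521497) + (0.402) = 1.128191.
Therefore gamma(1) = 1.1282 (to 4 decimal places).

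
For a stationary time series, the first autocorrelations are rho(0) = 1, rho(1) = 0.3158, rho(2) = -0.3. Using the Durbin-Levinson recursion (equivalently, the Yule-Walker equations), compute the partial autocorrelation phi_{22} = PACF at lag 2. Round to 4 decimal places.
\phi_{22} = -0.4440

The PACF at lag k is phi_{kk}, the last component of the solution
to the Yule-Walker system G_k phi = r_k where
  (G_k)_{ij} = rho(|i - j|), (r_k)_i = rho(i), i,j = 1..k.
Equivalently, Durbin-Levinson gives phi_{kk} iteratively:
  phi_{11} = rho(1)
  phi_{kk} = [rho(k) - sum_{j=1..k-1} phi_{k-1,j} rho(k-j)]
            / [1 - sum_{j=1..k-1} phi_{k-1,j} rho(j)],
  phi_{k,j} = phi_{k-1,j} - phi_{kk} phi_{k-1,k-j},  j = 1..k-1.
Step k = 1:
  phi_11 = rho(1) = 0.3158.
Step k = 2:
  phi_22 = [rho(2) - phi_11 rho(1)] / [1 - phi_11 rho(1)] = [-0.3 - (0.3158)(0.3158)] / [1 - (0.3158)(0.3158)]
         = -0.39972964 / 0.90027036 = -0.444.
Therefore phi_{22} = -0.4440.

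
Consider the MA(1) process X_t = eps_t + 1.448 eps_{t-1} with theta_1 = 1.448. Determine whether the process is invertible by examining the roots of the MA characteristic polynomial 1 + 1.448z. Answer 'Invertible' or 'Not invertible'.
\text{Not invertible}

The MA(q) characteristic polynomial is P(z) = 1 + 1.448z.
Invertibility requires all roots to lie outside the unit circle, i.e. |z| > 1 for every root.
This is linear in z: 1 + (1.448) z = 0  =>  z = -1/(1.448) = -0.690608,  |z| = 0.690608.
Moduli of all roots: 0.6906.
All moduli strictly greater than 1? No.
Verdict: Not invertible.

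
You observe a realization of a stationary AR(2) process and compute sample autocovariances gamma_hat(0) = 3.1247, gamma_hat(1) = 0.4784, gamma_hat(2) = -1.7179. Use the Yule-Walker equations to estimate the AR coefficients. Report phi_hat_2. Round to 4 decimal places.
\hat\phi_{2} = -0.5870

The Yule-Walker equations for an AR(p) process read, in matrix form,
  Gamma_p phi = r_p,   with   (Gamma_p)_{ij} = gamma(|i - j|),
                       (r_p)_i = gamma(i),   i,j = 1..p.
Substitute the sample gammas (Toeplitz matrix and right-hand side of size 2):
  Gamma_p = [[3.1247, 0.4784], [0.4784, 3.1247]]
  r_p     = [0.4784, -1.7179]
Written out:
  3.1247 phi_1 + 0.4784 phi_2 = 0.4784
  0.4784 phi_1 + 3.1247 phi_2 = -1.7179
Solve by Cramer's rule:
  det = gamma(0)^2 - gamma(1)^2 = (3.1247)^2 - (0.4784)^2 = 9.76375009 - 0.22886656 = 9.53488353
  phi_hat_1 = [gamma(1) gamma(0) - gamma(1) gamma(2)] / det = [(0.4784)(3.1247) - (0.4784)(-1.7179)] / 9.53488353 = 2.31669984 / 9.53488353 = 0.243
  phi_hat_2 = [gamma(0) gamma(2) - gamma(1)^2] / det = [(3.1247)(-1.7179) - (0.4784)^2] / 9.53488353 = -5.59678869 / 9.53488353 = -0.587
So phi_hat = [0.2430, -0.5870].
Therefore phi_hat_2 = -0.5870.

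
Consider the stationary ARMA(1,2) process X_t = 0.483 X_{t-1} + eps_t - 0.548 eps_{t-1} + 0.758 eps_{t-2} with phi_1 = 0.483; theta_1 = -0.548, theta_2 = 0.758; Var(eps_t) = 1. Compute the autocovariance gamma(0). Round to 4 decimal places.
\gamma(0) = 1.6928

Multiply the model equation by X_{t-k} and take expectations. With theta_0 = psi_0 = 1 and psi_j the MA(infinity) weights, this gives
  gamma(k) - sum_i phi_i gamma(k-i) = c_k,
  c_k = sigma^2 * sum_{j=k..q} theta_j psi_{j-k}   (c_k = 0 for k > q),
using gamma(-m) = gamma(m).
psi-weights needed (psi_j = theta_j + sum_i phi_i psi_{j-i}):
  psi_1 = theta_1 + phi_1 = -0.548 + (0.483) = -0.065
  psi_2 = theta_2 + phi_1 psi_1 = 0.758 + (0.483)(-0.065) = 0.726605
Right-hand sides:
  c_0 = sigma^2 (1 + theta_1 psi_1 + theta_2 psi_2) = 1 * (1 + (-0.548)(-0.065) + (0.758)(0.726605)) = 1 * 1.586387 = 1.586387
  c_1 = sigma^2 (theta_1 + theta_2 psi_1) = 1 * (-0.548 + (0.758)(-0.065)) = -0.59727
  c_2 = sigma^2 theta_2 = 1 * (0.758) = 0.758
Equations for k = 0 and k = 1 (AR order 1):
  gamma(0) = phi_1 gamma(1) + c_0
  gamma(1) = phi_1 gamma(0) + c_1
Substituting the second into the first: gamma(0) (1 - phi_1^2) = c_0 + phi_1 c_1, so
  gamma(0) = (c_0 + phi_1 c_1) / (1 - phi_1^2) = (1.586387 + (0.483)(-0.59727)) / (1 - (0.483)^2) = 1.297905 / 0.766711 = 1.692822.
Therefore gamma(0) = 1.6928 (to 4 decimal places).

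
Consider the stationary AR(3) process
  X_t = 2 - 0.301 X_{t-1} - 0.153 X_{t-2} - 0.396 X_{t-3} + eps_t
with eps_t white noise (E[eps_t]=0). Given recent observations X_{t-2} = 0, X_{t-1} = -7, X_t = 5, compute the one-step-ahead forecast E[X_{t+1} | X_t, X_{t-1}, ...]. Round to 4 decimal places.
E[X_{t+1} \mid \mathcal F_t] = 1.5660

For an AR(p) model X_t = c + sum_i phi_i X_{t-i} + eps_t, the
one-step-ahead conditional mean is
  E[X_{t+1} | X_t, ...] = c + sum_i phi_i X_{t+1-i}.
Substitute known values:
  E[X_{t+1} | ...] = 2 + (-0.301) * (5) + (-0.153) * (-7) + (-0.396) * (0)
                   = 1.5660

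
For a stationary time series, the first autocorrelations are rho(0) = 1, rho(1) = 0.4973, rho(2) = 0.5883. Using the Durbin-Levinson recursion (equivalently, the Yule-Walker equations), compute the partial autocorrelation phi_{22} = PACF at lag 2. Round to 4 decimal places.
\phi_{22} = 0.4530

The PACF at lag k is phi_{kk}, the last component of the solution
to the Yule-Walker system G_k phi = r_k where
  (G_k)_{ij} = rho(|i - j|), (r_k)_i = rho(i), i,j = 1..k.
Equivalently, Durbin-Levinson gives phi_{kk} iteratively:
  phi_{11} = rho(1)
  phi_{kk} = [rho(k) - sum_{j=1..k-1} phi_{k-1,j} rho(k-j)]
            / [1 - sum_{j=1..k-1} phi_{k-1,j} rho(j)],
  phi_{k,j} = phi_{k-1,j} - phi_{kk} phi_{k-1,k-j},  j = 1..k-1.
Step k = 1:
  phi_11 = rho(1) = 0.4973.
Step k = 2:
  phi_22 = [rho(2) - phi_11 rho(1)] / [1 - phi_11 rho(1)] = [0.5883 - (0.4973)(0.4973)] / [1 - (0.4973)(0.4973)]
         = 0.34099271 / 0.75269271 = 0.453.
Therefore phi_{22} = 0.4530.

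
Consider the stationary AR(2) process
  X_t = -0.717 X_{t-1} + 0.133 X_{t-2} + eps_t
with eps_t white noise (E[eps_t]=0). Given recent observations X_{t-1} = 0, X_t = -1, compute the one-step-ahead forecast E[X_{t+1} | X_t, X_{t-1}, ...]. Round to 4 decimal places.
E[X_{t+1} \mid \mathcal F_t] = 0.7170

For an AR(p) model X_t = c + sum_i phi_i X_{t-i} + eps_t, the
one-step-ahead conditional mean is
  E[X_{t+1} | X_t, ...] = c + sum_i phi_i X_{t+1-i}.
Substitute known values:
  E[X_{t+1} | ...] = (-0.717) * (-1) + (0.133) * (0)
                   = 0.7170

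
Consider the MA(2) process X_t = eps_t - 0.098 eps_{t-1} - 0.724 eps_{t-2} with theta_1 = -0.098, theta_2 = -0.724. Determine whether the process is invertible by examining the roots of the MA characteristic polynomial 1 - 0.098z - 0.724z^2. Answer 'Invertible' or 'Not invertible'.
\text{Invertible}

The MA(q) characteristic polynomial is P(z) = 1 - 0.098z - 0.724z^2.
Invertibility requires all roots to lie outside the unit circle, i.e. |z| > 1 for every root.
Set 1 + (-0.098) z + (-0.724) z^2 = 0, i.e. a z^2 + b z + c = 0 with a = -0.724, b = -0.098, c = 1.
Discriminant D = b^2 - 4ac = (-0.098)^2 - 4*(-0.724)*1 = 0.009604 - (-2.896) = 2.905604.
D >= 0, so the roots are real: z = (-b +/- sqrt(D)) / (2a) = (0.098 +/- 1.704583) / (-1.448).
  z_1 = (0.098 + 1.704583) / (-1.448) = -1.2449,   |z_1| = 1.2449.
  z_2 = (0.098 - 1.704583) / (-1.448) = 1.1095,   |z_2| = 1.1095.
Moduli of all roots: 1.2449, 1.1095.
All moduli strictly greater than 1? Yes.
Verdict: Invertible.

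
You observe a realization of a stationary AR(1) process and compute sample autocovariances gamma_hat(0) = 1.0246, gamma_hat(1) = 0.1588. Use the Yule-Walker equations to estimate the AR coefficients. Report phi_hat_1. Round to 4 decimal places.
\hat\phi_{1} = 0.1550

The Yule-Walker equations for an AR(p) process read, in matrix form,
  Gamma_p phi = r_p,   with   (Gamma_p)_{ij} = gamma(|i - j|),
                       (r_p)_i = gamma(i),   i,j = 1..p.
Substitute the sample gammas (Toeplitz matrix and right-hand side of size 1):
  Gamma_p = [[1.0246]]
  r_p     = [0.1588]
With p = 1 this is the single equation gamma(0) phi_1 = gamma(1):
  phi_hat_1 = gamma(1) / gamma(0) = 0.1588 / 1.0246 = 0.1550.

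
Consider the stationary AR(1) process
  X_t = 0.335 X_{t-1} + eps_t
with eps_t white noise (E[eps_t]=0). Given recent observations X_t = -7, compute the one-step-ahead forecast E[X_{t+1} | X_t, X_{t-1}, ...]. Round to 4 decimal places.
E[X_{t+1} \mid \mathcal F_t] = -2.3450

For an AR(p) model X_t = c + sum_i phi_i X_{t-i} + eps_t, the
one-step-ahead conditional mean is
  E[X_{t+1} | X_t, ...] = c + sum_i phi_i X_{t+1-i}.
Substitute known values:
  E[X_{t+1} | ...] = (0.335) * (-7)
                   = -2.3450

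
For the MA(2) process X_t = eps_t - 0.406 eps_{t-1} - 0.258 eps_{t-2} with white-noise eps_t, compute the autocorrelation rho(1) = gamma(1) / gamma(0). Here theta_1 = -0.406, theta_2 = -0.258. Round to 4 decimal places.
\rho(1) = -0.2446

For an MA(q) process with theta_0 = 1, the autocovariance is
  gamma(k) = sigma^2 * sum_{i=0..q-k} theta_i * theta_{i+k},
and rho(k) = gamma(k) / gamma(0). Sigma^2 cancels.
  numerator   = (1)*(-0.406) + (-0.406)*(-0.258) = -0.301252.
  denominator = (1)^2 + (-0.406)^2 + (-0.258)^2 = 1.2314.
  rho(1) = -0.301252 / 1.2314 = -0.2446.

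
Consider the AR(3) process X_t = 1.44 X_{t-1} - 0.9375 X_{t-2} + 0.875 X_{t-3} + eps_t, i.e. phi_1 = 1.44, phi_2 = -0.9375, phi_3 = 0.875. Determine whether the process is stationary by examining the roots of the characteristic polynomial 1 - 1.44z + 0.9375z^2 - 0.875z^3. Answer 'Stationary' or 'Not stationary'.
\text{Not stationary}

The AR(p) characteristic polynomial is P(z) = 1 - 1.44z + 0.9375z^2 - 0.875z^3.
Stationarity requires all roots to lie outside the unit circle, i.e. |z| > 1 for every root.
Degree 3: look for a simple real root z0 first, then factor out (1 - z/z0) and solve the remaining quadratic.
Testing z0 = 0.8: P(0.8) = 1 + (-1.44)(0.8) + (0.9375)(0.8)^2 + (-0.875)(0.8)^3
  = 1 + (-1.152) + (0.6) + (-0.448) = 0.  So z_0 = 0.8 is a root, |z_0| = 0.8.
Divide out the factor (1 - 1.25 z) = (1 - z/z0) (since 1/z0 = 1.25):
  P(z) = (1 - 1.25 z)(1 + (-0.19) z + (0.7) z^2)
  [check: z-coef -0.19 - (1.25) = -1.44; z^2-coef 0.7 - (1.25)(-0.19) = 0.9375; z^3-coef -(1.25)(0.7) = -0.875.]
Remaining roots from the quadratic factor 1 + (-0.19) z + (0.7) z^2:
  Set 1 + (-0.19) z + (0.7) z^2 = 0, i.e. a z^2 + b z + c = 0 with a = 0.7, b = -0.19, c = 1.
  Discriminant D = b^2 - 4ac = (-0.19)^2 - 4*(0.7)*1 = 0.0361 - (2.8) = -2.7639.
  D < 0, so the roots are the complex-conjugate pair z = (-b +/- i sqrt(-D)) / (2a) = 0.1357 +/- 1.1875i.
  For a conjugate pair |z|^2 = z * conj(z) = (product of roots) = c/a = 1/(0.7) = 1.428571, so |z| = sqrt(1.428571) = 1.1952 for both roots.
Moduli of all roots: 0.8000, 1.1952, 1.1952.
All moduli strictly greater than 1? No.
Verdict: Not stationary.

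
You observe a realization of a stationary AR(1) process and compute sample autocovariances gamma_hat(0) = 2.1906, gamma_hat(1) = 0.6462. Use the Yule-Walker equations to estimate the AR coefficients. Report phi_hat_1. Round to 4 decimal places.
\hat\phi_{1} = 0.2950

The Yule-Walker equations for an AR(p) process read, in matrix form,
  Gamma_p phi = r_p,   with   (Gamma_p)_{ij} = gamma(|i - j|),
                       (r_p)_i = gamma(i),   i,j = 1..p.
Substitute the sample gammas (Toeplitz matrix and right-hand side of size 1):
  Gamma_p = [[2.1906]]
  r_p     = [0.6462]
With p = 1 this is the single equation gamma(0) phi_1 = gamma(1):
  phi_hat_1 = gamma(1) / gamma(0) = 0.6462 / 2.1906 = 0.2950.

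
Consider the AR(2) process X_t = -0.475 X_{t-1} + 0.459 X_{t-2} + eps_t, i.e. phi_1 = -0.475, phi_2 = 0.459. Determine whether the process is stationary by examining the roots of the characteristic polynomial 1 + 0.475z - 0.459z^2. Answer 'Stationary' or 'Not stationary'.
\text{Stationary}

The AR(p) characteristic polynomial is P(z) = 1 + 0.475z - 0.459z^2.
Stationarity requires all roots to lie outside the unit circle, i.e. |z| > 1 for every root.
Set 1 + (0.475) z + (-0.459) z^2 = 0, i.e. a z^2 + b z + c = 0 with a = -0.459, b = 0.475, c = 1.
Discriminant D = b^2 - 4ac = (0.475)^2 - 4*(-0.459)*1 = 0.225625 - (-1.836) = 2.061625.
D >= 0, so the roots are real: z = (-b +/- sqrt(D)) / (2a) = (-0.475 +/- 1.435836) / (-0.918).
  z_1 = (-0.475 + 1.435836) / (-0.918) = -1.0467,   |z_1| = 1.0467.
  z_2 = (-0.475 - 1.435836) / (-0.918) = 2.0815,   |z_2| = 2.0815.
Moduli of all roots: 1.0467, 2.0815.
All moduli strictly greater than 1? Yes.
Verdict: Stationary.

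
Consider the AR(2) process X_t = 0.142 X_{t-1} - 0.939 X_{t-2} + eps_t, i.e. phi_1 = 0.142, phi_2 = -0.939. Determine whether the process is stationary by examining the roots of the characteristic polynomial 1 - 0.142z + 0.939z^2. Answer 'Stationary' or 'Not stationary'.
\text{Stationary}

The AR(p) characteristic polynomial is P(z) = 1 - 0.142z + 0.939z^2.
Stationarity requires all roots to lie outside the unit circle, i.e. |z| > 1 for every root.
Set 1 + (-0.142) z + (0.939) z^2 = 0, i.e. a z^2 + b z + c = 0 with a = 0.939, b = -0.142, c = 1.
Discriminant D = b^2 - 4ac = (-0.142)^2 - 4*(0.939)*1 = 0.020164 - (3.756) = -3.735836.
D < 0, so the roots are the complex-conjugate pair z = (-b +/- i sqrt(-D)) / (2a) = 0.0756 +/- 1.0292i.
For a conjugate pair |z|^2 = z * conj(z) = (product of roots) = c/a = 1/(0.939) = 1.064963, so |z| = sqrt(1.064963) = 1.032 for both roots.
Moduli of all roots: 1.0320, 1.0320.
All moduli strictly greater than 1? Yes.
Verdict: Stationary.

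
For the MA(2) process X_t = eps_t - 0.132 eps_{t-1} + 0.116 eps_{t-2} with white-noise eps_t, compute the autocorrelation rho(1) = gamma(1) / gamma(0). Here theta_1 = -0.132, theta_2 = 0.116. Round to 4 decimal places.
\rho(1) = -0.1429

For an MA(q) process with theta_0 = 1, the autocovariance is
  gamma(k) = sigma^2 * sum_{i=0..q-k} theta_i * theta_{i+k},
and rho(k) = gamma(k) / gamma(0). Sigma^2 cancels.
  numerator   = (1)*(-0.132) + (-0.132)*(0.116) = -0.147312.
  denominator = (1)^2 + (-0.132)^2 + (0.116)^2 = 1.03088.
  rho(1) = -0.147312 / 1.03088 = -0.1429.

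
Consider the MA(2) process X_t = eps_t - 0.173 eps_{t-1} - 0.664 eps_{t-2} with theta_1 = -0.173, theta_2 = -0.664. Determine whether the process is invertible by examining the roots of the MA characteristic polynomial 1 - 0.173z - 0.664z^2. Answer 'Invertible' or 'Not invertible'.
\text{Invertible}

The MA(q) characteristic polynomial is P(z) = 1 - 0.173z - 0.664z^2.
Invertibility requires all roots to lie outside the unit circle, i.e. |z| > 1 for every root.
Set 1 + (-0.173) z + (-0.664) z^2 = 0, i.e. a z^2 + b z + c = 0 with a = -0.664, b = -0.173, c = 1.
Discriminant D = b^2 - 4ac = (-0.173)^2 - 4*(-0.664)*1 = 0.029929 - (-2.656) = 2.685929.
D >= 0, so the roots are real: z = (-b +/- sqrt(D)) / (2a) = (0.173 +/- 1.63888) / (-1.328).
  z_1 = (0.173 + 1.63888) / (-1.328) = -1.3644,   |z_1| = 1.3644.
  z_2 = (0.173 - 1.63888) / (-1.328) = 1.1038,   |z_2| = 1.1038.
Moduli of all roots: 1.3644, 1.1038.
All moduli strictly greater than 1? Yes.
Verdict: Invertible.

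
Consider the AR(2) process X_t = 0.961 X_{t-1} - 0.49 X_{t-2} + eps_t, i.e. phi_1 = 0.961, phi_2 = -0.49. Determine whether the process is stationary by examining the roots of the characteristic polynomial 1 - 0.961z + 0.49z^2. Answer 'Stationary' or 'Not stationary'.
\text{Stationary}

The AR(p) characteristic polynomial is P(z) = 1 - 0.961z + 0.49z^2.
Stationarity requires all roots to lie outside the unit circle, i.e. |z| > 1 for every root.
Set 1 + (-0.961) z + (0.49) z^2 = 0, i.e. a z^2 + b z + c = 0 with a = 0.49, b = -0.961, c = 1.
Discriminant D = b^2 - 4ac = (-0.961)^2 - 4*(0.49)*1 = 0.923521 - (1.96) = -1.036479.
D < 0, so the roots are the complex-conjugate pair z = (-b +/- i sqrt(-D)) / (2a) = 0.9806 +/- 1.0389i.
For a conjugate pair |z|^2 = z * conj(z) = (product of roots) = c/a = 1/(0.49) = 2.040816, so |z| = sqrt(2.040816) = 1.4286 for both roots.
Moduli of all roots: 1.4286, 1.4286.
All moduli strictly greater than 1? Yes.
Verdict: Stationary.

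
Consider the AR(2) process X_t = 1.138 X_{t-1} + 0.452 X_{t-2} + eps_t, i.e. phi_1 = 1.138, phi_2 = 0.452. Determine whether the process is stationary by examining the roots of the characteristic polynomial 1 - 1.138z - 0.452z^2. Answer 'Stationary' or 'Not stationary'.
\text{Not stationary}

The AR(p) characteristic polynomial is P(z) = 1 - 1.138z - 0.452z^2.
Stationarity requires all roots to lie outside the unit circle, i.e. |z| > 1 for every root.
Set 1 + (-1.138) z + (-0.452) z^2 = 0, i.e. a z^2 + b z + c = 0 with a = -0.452, b = -1.138, c = 1.
Discriminant D = b^2 - 4ac = (-1.138)^2 - 4*(-0.452)*1 = 1.295044 - (-1.808) = 3.103044.
D >= 0, so the roots are real: z = (-b +/- sqrt(D)) / (2a) = (1.138 +/- 1.761546) / (-0.904).
  z_1 = (1.138 + 1.761546) / (-0.904) = -3.2075,   |z_1| = 3.2075.
  z_2 = (1.138 - 1.761546) / (-0.904) = 0.6898,   |z_2| = 0.6898.
Moduli of all roots: 3.2075, 0.6898.
All moduli strictly greater than 1? No.
Verdict: Not stationary.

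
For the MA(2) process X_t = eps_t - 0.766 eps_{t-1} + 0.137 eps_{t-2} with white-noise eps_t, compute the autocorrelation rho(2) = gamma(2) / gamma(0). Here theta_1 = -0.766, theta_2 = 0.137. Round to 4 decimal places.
\rho(2) = 0.0853

For an MA(q) process with theta_0 = 1, the autocovariance is
  gamma(k) = sigma^2 * sum_{i=0..q-k} theta_i * theta_{i+k},
and rho(k) = gamma(k) / gamma(0). Sigma^2 cancels.
  numerator   = (1)*(0.137) = 0.137.
  denominator = (1)^2 + (-0.766)^2 + (0.137)^2 = 1.605525.
  rho(2) = 0.137 / 1.605525 = 0.0853.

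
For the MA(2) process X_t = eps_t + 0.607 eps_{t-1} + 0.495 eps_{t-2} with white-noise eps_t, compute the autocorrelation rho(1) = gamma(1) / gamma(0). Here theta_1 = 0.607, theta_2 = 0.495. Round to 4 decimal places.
\rho(1) = 0.5624

For an MA(q) process with theta_0 = 1, the autocovariance is
  gamma(k) = sigma^2 * sum_{i=0..q-k} theta_i * theta_{i+k},
and rho(k) = gamma(k) / gamma(0). Sigma^2 cancels.
  numerator   = (1)*(0.607) + (0.607)*(0.495) = 0.907465.
  denominator = (1)^2 + (0.607)^2 + (0.495)^2 = 1.613474.
  rho(1) = 0.907465 / 1.613474 = 0.5624.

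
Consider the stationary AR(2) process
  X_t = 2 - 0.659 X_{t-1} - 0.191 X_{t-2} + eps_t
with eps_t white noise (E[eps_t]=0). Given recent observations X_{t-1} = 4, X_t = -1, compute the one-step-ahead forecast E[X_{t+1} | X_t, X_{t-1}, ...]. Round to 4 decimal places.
E[X_{t+1} \mid \mathcal F_t] = 1.8950

For an AR(p) model X_t = c + sum_i phi_i X_{t-i} + eps_t, the
one-step-ahead conditional mean is
  E[X_{t+1} | X_t, ...] = c + sum_i phi_i X_{t+1-i}.
Substitute known values:
  E[X_{t+1} | ...] = 2 + (-0.659) * (-1) + (-0.191) * (4)
                   = 1.8950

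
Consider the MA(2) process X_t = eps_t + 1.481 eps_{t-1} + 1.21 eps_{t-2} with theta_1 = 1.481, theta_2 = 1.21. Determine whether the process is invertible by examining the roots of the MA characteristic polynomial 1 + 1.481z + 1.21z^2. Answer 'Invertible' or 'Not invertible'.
\text{Not invertible}

The MA(q) characteristic polynomial is P(z) = 1 + 1.481z + 1.21z^2.
Invertibility requires all roots to lie outside the unit circle, i.e. |z| > 1 for every root.
Set 1 + (1.481) z + (1.21) z^2 = 0, i.e. a z^2 + b z + c = 0 with a = 1.21, b = 1.481, c = 1.
Discriminant D = b^2 - 4ac = (1.481)^2 - 4*(1.21)*1 = 2.193361 - (4.84) = -2.646639.
D < 0, so the roots are the complex-conjugate pair z = (-b +/- i sqrt(-D)) / (2a) = -0.612 +/- 0.6723i.
For a conjugate pair |z|^2 = z * conj(z) = (product of roots) = c/a = 1/(1.21) = 0.826446, so |z| = sqrt(0.826446) = 0.9091 for both roots.
Moduli of all roots: 0.9091, 0.9091.
All moduli strictly greater than 1? No.
Verdict: Not invertible.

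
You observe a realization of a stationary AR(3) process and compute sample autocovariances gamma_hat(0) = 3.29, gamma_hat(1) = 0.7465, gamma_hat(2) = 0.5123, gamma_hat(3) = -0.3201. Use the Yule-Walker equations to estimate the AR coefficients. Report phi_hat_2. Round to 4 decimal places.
\hat\phi_{2} = 0.1430

The Yule-Walker equations for an AR(p) process read, in matrix form,
  Gamma_p phi = r_p,   with   (Gamma_p)_{ij} = gamma(|i - j|),
                       (r_p)_i = gamma(i),   i,j = 1..p.
Substitute the sample gammas (Toeplitz matrix and right-hand side of size 3):
  Gamma_p = [[3.29, 0.7465, 0.5123], [0.7465, 3.29, 0.7465], [0.5123, 0.7465, 3.29]]
  r_p     = [0.7465, 0.5123, -0.3201]
Written out (R1..R3):
  (R1) 3.29 phi_1 + 0.7465 phi_2 + 0.5123 phi_3 = 0.7465
  (R2) 0.7465 phi_1 + 3.29 phi_2 + 0.7465 phi_3 = 0.5123
  (R3) 0.5123 phi_1 + 0.7465 phi_2 + 3.29 phi_3 = -0.3201
Gaussian elimination:
  R2 <- R2 - (0.7465/3.29) R1 = R2 - (0.2269) R1:  3.120619 phi_2 + 0.630259 phi_3 = 0.342919
  R3 <- R3 - (0.5123/3.29) R1 = R3 - (0.155714) R1:  0.630259 phi_2 + 3.210228 phi_3 = -0.436341
  R3 <- R3 - (0.630259/3.120619) R2 = R3 - (0.201966) R2:  3.082937 phi_3 = -0.505599
Back-substitution:
  phi_hat_3 = -0.505599 / 3.082937 = -0.163999
  phi_hat_2 = (0.342919 - (0.630259)(-0.163999)) / 3.120619 = 0.14301
  phi_hat_1 = (0.7465 - (0.7465)(0.14301) - (0.5123)(-0.163999)) / 3.29 = 0.219988
So phi_hat = [0.2200, 0.1430, -0.1640].
Therefore phi_hat_2 = 0.1430.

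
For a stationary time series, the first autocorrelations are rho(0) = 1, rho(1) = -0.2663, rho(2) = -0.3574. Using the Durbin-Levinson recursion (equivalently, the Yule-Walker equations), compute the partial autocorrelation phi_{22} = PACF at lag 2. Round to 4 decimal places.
\phi_{22} = -0.4610

The PACF at lag k is phi_{kk}, the last component of the solution
to the Yule-Walker system G_k phi = r_k where
  (G_k)_{ij} = rho(|i - j|), (r_k)_i = rho(i), i,j = 1..k.
Equivalently, Durbin-Levinson gives phi_{kk} iteratively:
  phi_{11} = rho(1)
  phi_{kk} = [rho(k) - sum_{j=1..k-1} phi_{k-1,j} rho(k-j)]
            / [1 - sum_{j=1..k-1} phi_{k-1,j} rho(j)],
  phi_{k,j} = phi_{k-1,j} - phi_{kk} phi_{k-1,k-j},  j = 1..k-1.
Step k = 1:
  phi_11 = rho(1) = -0.2663.
Step k = 2:
  phi_22 = [rho(2) - phi_11 rho(1)] / [1 - phi_11 rho(1)] = [-0.3574 - (-0.2663)(-0.2663)] / [1 - (-0.2663)(-0.2663)]
         = -0.42831569 / 0.92908431 = -0.461.
Therefore phi_{22} = -0.4610.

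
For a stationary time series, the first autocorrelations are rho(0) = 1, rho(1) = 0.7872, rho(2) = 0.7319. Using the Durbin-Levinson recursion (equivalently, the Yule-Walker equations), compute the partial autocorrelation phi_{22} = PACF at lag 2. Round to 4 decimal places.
\phi_{22} = 0.2951

The PACF at lag k is phi_{kk}, the last component of the solution
to the Yule-Walker system G_k phi = r_k where
  (G_k)_{ij} = rho(|i - j|), (r_k)_i = rho(i), i,j = 1..k.
Equivalently, Durbin-Levinson gives phi_{kk} iteratively:
  phi_{11} = rho(1)
  phi_{kk} = [rho(k) - sum_{j=1..k-1} phi_{k-1,j} rho(k-j)]
            / [1 - sum_{j=1..k-1} phi_{k-1,j} rho(j)],
  phi_{k,j} = phi_{k-1,j} - phi_{kk} phi_{k-1,k-j},  j = 1..k-1.
Step k = 1:
  phi_11 = rho(1) = 0.7872.
Step k = 2:
  phi_22 = [rho(2) - phi_11 rho(1)] / [1 - phi_11 rho(1)] = [0.7319 - (0.7872)(0.7872)] / [1 - (0.7872)(0.7872)]
         = 0.11221616 / 0.38031616 = 0.2951.
Therefore phi_{22} = 0.2951.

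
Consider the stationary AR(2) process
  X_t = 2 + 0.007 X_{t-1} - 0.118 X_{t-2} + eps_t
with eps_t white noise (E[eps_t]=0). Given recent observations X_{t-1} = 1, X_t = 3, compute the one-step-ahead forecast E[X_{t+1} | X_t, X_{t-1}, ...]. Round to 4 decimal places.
E[X_{t+1} \mid \mathcal F_t] = 1.9030

For an AR(p) model X_t = c + sum_i phi_i X_{t-i} + eps_t, the
one-step-ahead conditional mean is
  E[X_{t+1} | X_t, ...] = c + sum_i phi_i X_{t+1-i}.
Substitute known values:
  E[X_{t+1} | ...] = 2 + (0.007) * (3) + (-0.118) * (1)
                   = 1.9030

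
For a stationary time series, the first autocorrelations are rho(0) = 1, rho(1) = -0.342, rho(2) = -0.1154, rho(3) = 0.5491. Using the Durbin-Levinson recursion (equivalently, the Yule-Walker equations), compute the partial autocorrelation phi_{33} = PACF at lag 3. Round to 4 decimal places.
\phi_{33} = 0.4979

The PACF at lag k is phi_{kk}, the last component of the solution
to the Yule-Walker system G_k phi = r_k where
  (G_k)_{ij} = rho(|i - j|), (r_k)_i = rho(i), i,j = 1..k.
Equivalently, Durbin-Levinson gives phi_{kk} iteratively:
  phi_{11} = rho(1)
  phi_{kk} = [rho(k) - sum_{j=1..k-1} phi_{k-1,j} rho(k-j)]
            / [1 - sum_{j=1..k-1} phi_{k-1,j} rho(j)],
  phi_{k,j} = phi_{k-1,j} - phi_{kk} phi_{k-1,k-j},  j = 1..k-1.
Step k = 1:
  phi_11 = rho(1) = -0.342.
Step k = 2:
  phi_22 = [rho(2) - phi_11 rho(1)] / [1 - phi_11 rho(1)] = [-0.1154 - (-0.342)(-0.342)] / [1 - (-0.342)(-0.342)]
         = -0.232364 / 0.883036 = -0.263142.
  Update: phi_21 = phi_11 - phi_22 phi_11 = -0.342 - (-0.263142)(-0.342) = -0.431995.
Step k = 3:
  phi_33 = [rho(3) - phi_21 rho(2) - phi_22 rho(1)] / [1 - phi_21 rho(1) - phi_22 rho(2)]
    numerator   = 0.5491 - (-0.431995)(-0.1154) - (-0.263142)(-0.342) = 0.4092532
    denominator = 1 - (-0.431995)(-0.342) - (-0.263142)(-0.1154) = 0.82189124
  phi_33 = 0.4092532 / 0.82189124 = 0.4979.
Therefore phi_{33} = 0.4979.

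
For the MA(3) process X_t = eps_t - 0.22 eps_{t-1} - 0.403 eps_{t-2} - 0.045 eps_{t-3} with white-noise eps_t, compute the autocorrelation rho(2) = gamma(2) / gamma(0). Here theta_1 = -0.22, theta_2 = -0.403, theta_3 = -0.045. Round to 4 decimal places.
\rho(2) = -0.3241

For an MA(q) process with theta_0 = 1, the autocovariance is
  gamma(k) = sigma^2 * sum_{i=0..q-k} theta_i * theta_{i+k},
and rho(k) = gamma(k) / gamma(0). Sigma^2 cancels.
  numerator   = (1)*(-0.403) + (-0.22)*(-0.045) = -0.3931.
  denominator = (1)^2 + (-0.22)^2 + (-0.403)^2 + (-0.045)^2 = 1.212834.
  rho(2) = -0.3931 / 1.212834 = -0.3241.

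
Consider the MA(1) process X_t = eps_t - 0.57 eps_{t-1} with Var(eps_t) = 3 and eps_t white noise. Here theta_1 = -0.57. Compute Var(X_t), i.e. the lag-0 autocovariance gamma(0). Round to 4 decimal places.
\gamma(0) = 3.9747

For an MA(q) process X_t = eps_t + sum_i theta_i eps_{t-i} with
Var(eps_t) = sigma^2, the variance is
  gamma(0) = sigma^2 * (1 + sum_i theta_i^2).
  sum_i theta_i^2 = (-0.57)^2 = 0.3249.
  gamma(0) = 3 * (1 + 0.3249) = 3 * 1.3249 = 3.9747.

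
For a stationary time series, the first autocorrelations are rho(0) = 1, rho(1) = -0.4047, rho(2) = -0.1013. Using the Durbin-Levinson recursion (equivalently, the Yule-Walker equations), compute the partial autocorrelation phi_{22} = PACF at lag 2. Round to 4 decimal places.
\phi_{22} = -0.3170

The PACF at lag k is phi_{kk}, the last component of the solution
to the Yule-Walker system G_k phi = r_k where
  (G_k)_{ij} = rho(|i - j|), (r_k)_i = rho(i), i,j = 1..k.
Equivalently, Durbin-Levinson gives phi_{kk} iteratively:
  phi_{11} = rho(1)
  phi_{kk} = [rho(k) - sum_{j=1..k-1} phi_{k-1,j} rho(k-j)]
            / [1 - sum_{j=1..k-1} phi_{k-1,j} rho(j)],
  phi_{k,j} = phi_{k-1,j} - phi_{kk} phi_{k-1,k-j},  j = 1..k-1.
Step k = 1:
  phi_11 = rho(1) = -0.4047.
Step k = 2:
  phi_22 = [rho(2) - phi_11 rho(1)] / [1 - phi_11 rho(1)] = [-0.1013 - (-0.4047)(-0.4047)] / [1 - (-0.4047)(-0.4047)]
         = -0.26508209 / 0.83621791 = -0.317.
Therefore phi_{22} = -0.3170.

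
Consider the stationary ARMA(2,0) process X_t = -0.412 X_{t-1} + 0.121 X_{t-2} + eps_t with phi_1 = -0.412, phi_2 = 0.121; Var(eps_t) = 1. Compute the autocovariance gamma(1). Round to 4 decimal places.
\gamma(1) = -0.6096

Multiply the model equation by X_{t-k} and take expectations. With theta_0 = psi_0 = 1 and psi_j the MA(infinity) weights, this gives
  gamma(k) - sum_i phi_i gamma(k-i) = c_k,
  c_k = sigma^2 * sum_{j=k..q} theta_j psi_{j-k}   (c_k = 0 for k > q),
using gamma(-m) = gamma(m).
Pure AR (q = 0): c_0 = sigma^2 = 1, c_k = 0 for k >= 1.
Equations for k = 0, 1, 2 (AR order 2, c_2 = 0):
  (E0) gamma(0) = phi_1 gamma(1) + phi_2 gamma(2) + c_0
  (E1) gamma(1) = phi_1 gamma(0) + phi_2 gamma(1) + c_1
  (E2) gamma(2) = phi_1 gamma(1) + phi_2 gamma(0)
From (E1): gamma(1) = A gamma(0) + B with
  A = phi_1 / (1 - phi_2) = -0.412 / 0.879 = -0.468714,   B = c_1 / (1 - phi_2) = 0 / 0.879 = 0.
Insert (E2) into (E0): gamma(0) (1 - phi_2^2) = phi_1 (1 + phi_2) gamma(1) + c_0.
  phi_1 (1 + phi_2) = (-0.412)(1.121) = -0.461852,   1 - phi_2^2 = 0.985359.
Replace gamma(1) by A gamma(0) + B and collect gamma(0):
  gamma(0) [0.985359 - (-0.461852)(-0.468714)] = c_0 = 1
  gamma(0) * 0.768882 = 1
  gamma(0) = 1 / 0.768882 = 1.300589.
  gamma(1) = A gamma(0) = (-0.468714)(1.300589) = -0.609605.
Therefore gamma(1) = -0.6096 (to 4 decimal places).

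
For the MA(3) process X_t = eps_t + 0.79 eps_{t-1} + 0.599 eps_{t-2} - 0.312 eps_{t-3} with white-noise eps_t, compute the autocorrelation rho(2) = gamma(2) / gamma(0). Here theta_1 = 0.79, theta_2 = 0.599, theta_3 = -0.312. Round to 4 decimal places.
\rho(2) = 0.1695

For an MA(q) process with theta_0 = 1, the autocovariance is
  gamma(k) = sigma^2 * sum_{i=0..q-k} theta_i * theta_{i+k},
and rho(k) = gamma(k) / gamma(0). Sigma^2 cancels.
  numerator   = (1)*(0.599) + (0.79)*(-0.312) = 0.35252.
  denominator = (1)^2 + (0.79)^2 + (0.599)^2 + (-0.312)^2 = 2.080245.
  rho(2) = 0.35252 / 2.080245 = 0.1695.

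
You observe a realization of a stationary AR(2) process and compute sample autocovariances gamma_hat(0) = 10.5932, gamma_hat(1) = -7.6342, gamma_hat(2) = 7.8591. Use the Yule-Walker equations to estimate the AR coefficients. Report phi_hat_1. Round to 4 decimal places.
\hat\phi_{1} = -0.3870

The Yule-Walker equations for an AR(p) process read, in matrix form,
  Gamma_p phi = r_p,   with   (Gamma_p)_{ij} = gamma(|i - j|),
                       (r_p)_i = gamma(i),   i,j = 1..p.
Substitute the sample gammas (Toeplitz matrix and right-hand side of size 2):
  Gamma_p = [[10.5932, -7.6342], [-7.6342, 10.5932]]
  r_p     = [-7.6342, 7.8591]
Written out:
  10.5932 phi_1 - 7.6342 phi_2 = -7.6342
  -7.6342 phi_1 + 10.5932 phi_2 = 7.8591
Solve by Cramer's rule:
  det = gamma(0)^2 - gamma(1)^2 = (10.5932)^2 - (-7.6342)^2 = 112.21588624 - 58.28100964 = 53.9348766
  phi_hat_1 = [gamma(1) gamma(0) - gamma(1) gamma(2)] / det = [(-7.6342)(10.5932) - (-7.6342)(7.8591)] / 53.9348766 = -20.87266622 / 53.9348766 = -0.387
  phi_hat_2 = [gamma(0) gamma(2) - gamma(1)^2] / det = [(10.5932)(7.8591) - (-7.6342)^2] / 53.9348766 = 24.97200848 / 53.9348766 = 0.463
So phi_hat = [-0.3870, 0.4630].
Therefore phi_hat_1 = -0.3870.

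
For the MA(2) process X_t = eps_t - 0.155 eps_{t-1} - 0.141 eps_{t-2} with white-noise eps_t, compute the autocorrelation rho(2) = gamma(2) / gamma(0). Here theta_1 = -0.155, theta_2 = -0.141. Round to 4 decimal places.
\rho(2) = -0.1351

For an MA(q) process with theta_0 = 1, the autocovariance is
  gamma(k) = sigma^2 * sum_{i=0..q-k} theta_i * theta_{i+k},
and rho(k) = gamma(k) / gamma(0). Sigma^2 cancels.
  numerator   = (1)*(-0.141) = -0.141.
  denominator = (1)^2 + (-0.155)^2 + (-0.141)^2 = 1.043906.
  rho(2) = -0.141 / 1.043906 = -0.1351.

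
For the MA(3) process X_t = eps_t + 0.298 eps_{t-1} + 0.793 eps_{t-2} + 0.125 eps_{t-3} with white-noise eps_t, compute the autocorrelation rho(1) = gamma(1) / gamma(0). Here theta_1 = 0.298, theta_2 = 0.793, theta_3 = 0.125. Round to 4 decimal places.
\rho(1) = 0.3655

For an MA(q) process with theta_0 = 1, the autocovariance is
  gamma(k) = sigma^2 * sum_{i=0..q-k} theta_i * theta_{i+k},
and rho(k) = gamma(k) / gamma(0). Sigma^2 cancels.
  numerator   = (1)*(0.298) + (0.298)*(0.793) + (0.793)*(0.125) = 0.633439.
  denominator = (1)^2 + (0.298)^2 + (0.793)^2 + (0.125)^2 = 1.733278.
  rho(1) = 0.633439 / 1.733278 = 0.3655.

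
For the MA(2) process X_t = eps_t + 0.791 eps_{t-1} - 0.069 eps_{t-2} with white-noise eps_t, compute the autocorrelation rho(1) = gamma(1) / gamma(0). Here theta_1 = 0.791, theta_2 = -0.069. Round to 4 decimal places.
\rho(1) = 0.4517

For an MA(q) process with theta_0 = 1, the autocovariance is
  gamma(k) = sigma^2 * sum_{i=0..q-k} theta_i * theta_{i+k},
and rho(k) = gamma(k) / gamma(0). Sigma^2 cancels.
  numerator   = (1)*(0.791) + (0.791)*(-0.069) = 0.736421.
  denominator = (1)^2 + (0.791)^2 + (-0.069)^2 = 1.630442.
  rho(1) = 0.736421 / 1.630442 = 0.4517.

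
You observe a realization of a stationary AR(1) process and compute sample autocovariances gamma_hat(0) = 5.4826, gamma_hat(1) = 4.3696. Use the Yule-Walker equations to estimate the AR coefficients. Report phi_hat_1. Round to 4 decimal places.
\hat\phi_{1} = 0.7970

The Yule-Walker equations for an AR(p) process read, in matrix form,
  Gamma_p phi = r_p,   with   (Gamma_p)_{ij} = gamma(|i - j|),
                       (r_p)_i = gamma(i),   i,j = 1..p.
Substitute the sample gammas (Toeplitz matrix and right-hand side of size 1):
  Gamma_p = [[5.4826]]
  r_p     = [4.3696]
With p = 1 this is the single equation gamma(0) phi_1 = gamma(1):
  phi_hat_1 = gamma(1) / gamma(0) = 4.3696 / 5.4826 = 0.7970.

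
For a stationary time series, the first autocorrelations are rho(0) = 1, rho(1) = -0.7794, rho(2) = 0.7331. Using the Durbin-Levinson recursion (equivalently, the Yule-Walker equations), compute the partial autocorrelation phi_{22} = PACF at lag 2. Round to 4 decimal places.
\phi_{22} = 0.3201

The PACF at lag k is phi_{kk}, the last component of the solution
to the Yule-Walker system G_k phi = r_k where
  (G_k)_{ij} = rho(|i - j|), (r_k)_i = rho(i), i,j = 1..k.
Equivalently, Durbin-Levinson gives phi_{kk} iteratively:
  phi_{11} = rho(1)
  phi_{kk} = [rho(k) - sum_{j=1..k-1} phi_{k-1,j} rho(k-j)]
            / [1 - sum_{j=1..k-1} phi_{k-1,j} rho(j)],
  phi_{k,j} = phi_{k-1,j} - phi_{kk} phi_{k-1,k-j},  j = 1..k-1.
Step k = 1:
  phi_11 = rho(1) = -0.7794.
Step k = 2:
  phi_22 = [rho(2) - phi_11 rho(1)] / [1 - phi_11 rho(1)] = [0.7331 - (-0.7794)(-0.7794)] / [1 - (-0.7794)(-0.7794)]
         = 0.12563564 / 0.39253564 = 0.3201.
Therefore phi_{22} = 0.3201.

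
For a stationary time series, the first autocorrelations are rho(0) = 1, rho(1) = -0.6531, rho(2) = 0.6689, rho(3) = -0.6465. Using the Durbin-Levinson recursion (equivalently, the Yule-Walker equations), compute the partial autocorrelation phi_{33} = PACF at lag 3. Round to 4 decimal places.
\phi_{33} = -0.2510

The PACF at lag k is phi_{kk}, the last component of the solution
to the Yule-Walker system G_k phi = r_k where
  (G_k)_{ij} = rho(|i - j|), (r_k)_i = rho(i), i,j = 1..k.
Equivalently, Durbin-Levinson gives phi_{kk} iteratively:
  phi_{11} = rho(1)
  phi_{kk} = [rho(k) - sum_{j=1..k-1} phi_{k-1,j} rho(k-j)]
            / [1 - sum_{j=1..k-1} phi_{k-1,j} rho(j)],
  phi_{k,j} = phi_{k-1,j} - phi_{kk} phi_{k-1,k-j},  j = 1..k-1.
Step k = 1:
  phi_11 = rho(1) = -0.6531.
Step k = 2:
  phi_22 = [rho(2) - phi_11 rho(1)] / [1 - phi_11 rho(1)] = [0.6689 - (-0.6531)(-0.6531)] / [1 - (-0.6531)(-0.6531)]
         = 0.24236039 / 0.57346039 = 0.422628.
  Update: phi_21 = phi_11 - phi_22 phi_11 = -0.6531 - (0.422628)(-0.6531) = -0.377082.
Step k = 3:
  phi_33 = [rho(3) - phi_21 rho(2) - phi_22 rho(1)] / [1 - phi_21 rho(1) - phi_22 rho(2)]
    numerator   = -0.6465 - (-0.377082)(0.6689) - (0.422628)(-0.6531) = -0.11825175
    denominator = 1 - (-0.377082)(-0.6531) - (0.422628)(0.6689) = 0.47103211
  phi_33 = -0.11825175 / 0.47103211 = -0.251.
Therefore phi_{33} = -0.2510.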